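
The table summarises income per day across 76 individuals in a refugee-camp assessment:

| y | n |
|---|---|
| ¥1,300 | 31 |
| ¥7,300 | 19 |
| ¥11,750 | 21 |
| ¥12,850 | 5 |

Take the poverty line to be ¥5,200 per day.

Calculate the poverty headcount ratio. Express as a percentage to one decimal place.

40.8%

31 of the 76 individuals have income below ¥5,200.
H = 31/76 = 40.8%.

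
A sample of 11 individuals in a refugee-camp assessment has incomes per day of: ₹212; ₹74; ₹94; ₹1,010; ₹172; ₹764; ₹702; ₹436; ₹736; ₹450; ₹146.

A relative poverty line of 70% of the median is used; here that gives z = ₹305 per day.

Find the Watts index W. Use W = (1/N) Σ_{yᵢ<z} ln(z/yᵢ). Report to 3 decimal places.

Below the line: ₹74, ₹94, ₹146, ₹172, ₹212 (q = 5 of N = 11).
Log gaps: ln(305/74) = 1.4162; ln(305/94) = 1.1770; ln(305/146) = 0.7367; ln(305/172) = 0.5728; ln(305/212) = 0.3637.
W = 4.266512 / 11 = 0.388.

0.388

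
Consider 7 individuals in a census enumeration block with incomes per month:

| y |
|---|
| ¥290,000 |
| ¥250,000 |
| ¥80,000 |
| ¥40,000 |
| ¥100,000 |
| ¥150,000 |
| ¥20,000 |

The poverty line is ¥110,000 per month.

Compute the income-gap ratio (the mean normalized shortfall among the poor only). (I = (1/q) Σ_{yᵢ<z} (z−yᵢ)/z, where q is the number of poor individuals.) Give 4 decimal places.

Incomes under z: ¥20,000, ¥40,000, ¥80,000, ¥100,000 (q = 4 of N = 7).
Relative gaps: 0.8182, 0.6364, 0.2727, 0.0909; sum = 1.818182.
I averages over the q = 4 poor units only: 1.818182 / 4 = 0.4545.

0.4545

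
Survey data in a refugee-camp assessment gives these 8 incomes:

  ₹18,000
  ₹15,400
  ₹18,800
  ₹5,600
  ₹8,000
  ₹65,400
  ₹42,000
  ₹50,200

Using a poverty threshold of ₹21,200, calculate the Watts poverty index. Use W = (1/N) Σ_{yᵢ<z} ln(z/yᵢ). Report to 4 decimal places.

0.3637

Incomes under z: ₹5,600, ₹8,000, ₹15,400, ₹18,000, ₹18,800 (q = 5 of N = 8).
ln(z/y) terms: ln(21200/5600) = 1.3312; ln(21200/8000) = 0.9746; ln(21200/15400) = 0.3196; ln(21200/18000) = 0.1636; ln(21200/18800) = 0.1201.
W = 2.909202 / 8 = 0.3637.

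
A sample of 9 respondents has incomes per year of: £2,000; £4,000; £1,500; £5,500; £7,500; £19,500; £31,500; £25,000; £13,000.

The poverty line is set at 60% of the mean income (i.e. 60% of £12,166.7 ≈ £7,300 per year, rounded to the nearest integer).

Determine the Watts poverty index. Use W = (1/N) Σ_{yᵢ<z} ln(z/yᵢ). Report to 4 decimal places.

0.4180

Below z: £1,500, £2,000, £4,000, £5,500 (q = 4 of N = 9).
Log gaps: ln(7300/1500) = 1.5824; ln(7300/2000) = 1.2947; ln(7300/4000) = 0.6016; ln(7300/5500) = 0.2831.
W = 3.761843 / 9 = 0.4180.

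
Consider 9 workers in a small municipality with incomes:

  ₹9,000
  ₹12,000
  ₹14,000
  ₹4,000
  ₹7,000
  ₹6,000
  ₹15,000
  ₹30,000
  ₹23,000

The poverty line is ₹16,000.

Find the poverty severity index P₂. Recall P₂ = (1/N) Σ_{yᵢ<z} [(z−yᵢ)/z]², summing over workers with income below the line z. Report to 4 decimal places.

Below z: ₹4,000, ₹6,000, ₹7,000, ₹9,000, ₹12,000, ₹14,000, ₹15,000 (q = 7 of N = 9).
Normalized shortfalls: (16000−4000)/16000 = 0.7500; (16000−6000)/16000 = 0.6250; (16000−7000)/16000 = 0.5625; (16000−9000)/16000 = 0.4375; (16000−12000)/16000 = 0.2500; (16000−14000)/16000 = 0.1250; (16000−15000)/16000 = 0.0625.
Squared: 0.5625; 0.3906; 0.3164; 0.1914; 0.0625; 0.0156; 0.0039.
Sum = 1.542969; P₂ = 1.542969 / 9 = 0.1714.

0.1714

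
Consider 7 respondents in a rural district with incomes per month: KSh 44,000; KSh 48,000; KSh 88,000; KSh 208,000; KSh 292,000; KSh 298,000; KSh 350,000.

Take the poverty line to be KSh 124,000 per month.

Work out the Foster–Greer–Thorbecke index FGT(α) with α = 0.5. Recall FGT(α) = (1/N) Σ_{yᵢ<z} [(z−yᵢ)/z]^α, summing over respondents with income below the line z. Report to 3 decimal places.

0.304

Poor units: KSh 44,000, KSh 48,000, KSh 88,000 (q = 3 of N = 7).
Normalized shortfalls: (124000−44000)/124000 = 0.6452; (124000−48000)/124000 = 0.6129; (124000−88000)/124000 = 0.2903.
Raised to α = 0.5: 0.80322; 0.78288; 0.53882.
Sum = 2.124917; FGT(0.5) = 2.124917 / 7 = 0.304.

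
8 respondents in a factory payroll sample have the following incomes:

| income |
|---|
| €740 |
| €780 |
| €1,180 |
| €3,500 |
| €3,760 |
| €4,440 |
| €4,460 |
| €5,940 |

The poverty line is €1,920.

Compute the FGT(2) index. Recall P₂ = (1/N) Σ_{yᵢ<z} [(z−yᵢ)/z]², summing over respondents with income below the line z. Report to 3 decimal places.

0.110

Poor units: €740, €780, €1,180 (q = 3 of N = 8).
Gap ratios (z−y)/z: (1920−740)/1920 = 0.6146; (1920−780)/1920 = 0.5938; (1920−1180)/1920 = 0.3854.
Squared: 0.3777; 0.3525; 0.1485.
Sum = 0.878798; P₂ = 0.878798 / 8 = 0.110.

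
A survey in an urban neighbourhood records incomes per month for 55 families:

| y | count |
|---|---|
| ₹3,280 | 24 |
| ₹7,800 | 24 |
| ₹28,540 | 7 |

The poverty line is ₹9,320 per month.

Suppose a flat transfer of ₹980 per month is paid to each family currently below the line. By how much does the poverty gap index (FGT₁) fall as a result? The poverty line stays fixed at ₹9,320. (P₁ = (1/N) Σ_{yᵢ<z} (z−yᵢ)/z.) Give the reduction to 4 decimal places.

0.0918

Before: below the line — 24×₹3,280, 24×₹7,800; poverty gap index (FGT₁) = 0.353960.
After the ₹980 transfer: below the line — 24×₹4,260, 24×₹8,780; poverty gap index (FGT₁) = 0.262193.
Reduction = 0.353960 − 0.262193 = 0.0918.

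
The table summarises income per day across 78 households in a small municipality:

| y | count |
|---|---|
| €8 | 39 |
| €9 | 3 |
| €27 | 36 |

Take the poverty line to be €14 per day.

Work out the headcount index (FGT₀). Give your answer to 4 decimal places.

0.5385

42 of the 78 households have income below €14.
H = 42/78 = 0.5385.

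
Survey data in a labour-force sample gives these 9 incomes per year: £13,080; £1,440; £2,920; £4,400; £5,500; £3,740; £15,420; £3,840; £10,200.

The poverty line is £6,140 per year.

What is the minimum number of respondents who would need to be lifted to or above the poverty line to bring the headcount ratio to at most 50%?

2

6 of the 9 respondents are poor, so H = 6/9 = 0.667.
A headcount ratio of at most 50% allows at most ⌊0.50 × 9⌋ = 4 poor respondents.
So at least 6 − 4 = 2 must be lifted.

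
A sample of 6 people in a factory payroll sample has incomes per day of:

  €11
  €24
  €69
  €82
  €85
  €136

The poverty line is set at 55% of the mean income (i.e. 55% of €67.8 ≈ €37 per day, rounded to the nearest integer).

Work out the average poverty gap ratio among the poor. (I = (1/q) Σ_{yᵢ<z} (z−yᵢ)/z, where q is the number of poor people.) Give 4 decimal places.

0.5270

Below z: €11, €24 (q = 2 of N = 6).
Relative gaps: 0.7027, 0.3514; sum = 1.054054.
I averages over the q = 2 poor units only: 1.054054 / 2 = 0.5270.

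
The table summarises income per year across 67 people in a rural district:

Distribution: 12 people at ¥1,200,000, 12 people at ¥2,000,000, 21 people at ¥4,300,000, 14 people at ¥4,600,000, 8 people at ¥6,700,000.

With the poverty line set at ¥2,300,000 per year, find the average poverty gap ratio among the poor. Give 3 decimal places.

Below the line: 12×¥1,200,000, 12×¥2,000,000 (q = 24 of N = 67).
Relative gaps: 0.4783 (×12), 0.1304 (×12); sum = 7.304348.
The income-gap ratio divides by q (the poor only): 7.304348 / 24 = 0.304.

0.304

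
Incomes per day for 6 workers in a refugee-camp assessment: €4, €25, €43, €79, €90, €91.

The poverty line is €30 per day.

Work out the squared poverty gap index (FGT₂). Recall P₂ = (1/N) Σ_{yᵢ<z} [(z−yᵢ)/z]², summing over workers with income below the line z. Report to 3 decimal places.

0.130

Below z: €4, €25 (q = 2 of N = 6).
Relative gaps: (30−4)/30 = 0.8667; (30−25)/30 = 0.1667.
Squared: 0.7511; 0.0278.
Sum = 0.778889; P₂ = 0.778889 / 6 = 0.130.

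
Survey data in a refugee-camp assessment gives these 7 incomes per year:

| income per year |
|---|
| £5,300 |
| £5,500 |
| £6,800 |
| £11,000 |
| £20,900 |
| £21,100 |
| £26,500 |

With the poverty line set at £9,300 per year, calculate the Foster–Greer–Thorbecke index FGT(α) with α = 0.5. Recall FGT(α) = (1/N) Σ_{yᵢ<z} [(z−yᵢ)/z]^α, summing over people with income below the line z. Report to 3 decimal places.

0.259

Below z: £5,300, £5,500, £6,800 (q = 3 of N = 7).
Shortfall ratios: (9300−5300)/9300 = 0.4301; (9300−5500)/9300 = 0.4086; (9300−6800)/9300 = 0.2688.
Raised to α = 0.5: 0.65583; 0.63922; 0.51848.
Sum = 1.813522; FGT(0.5) = 1.813522 / 7 = 0.259.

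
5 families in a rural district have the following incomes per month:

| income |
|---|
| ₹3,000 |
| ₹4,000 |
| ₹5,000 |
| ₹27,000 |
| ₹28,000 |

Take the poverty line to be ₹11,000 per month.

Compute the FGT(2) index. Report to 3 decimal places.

Below z: ₹3,000, ₹4,000, ₹5,000 (q = 3 of N = 5).
Relative gaps: (11000−3000)/11000 = 0.7273; (11000−4000)/11000 = 0.6364; (11000−5000)/11000 = 0.5455.
Squared: 0.5289; 0.4050; 0.2975.
Sum = 1.231405; P₂ = 1.231405 / 5 = 0.246.

0.246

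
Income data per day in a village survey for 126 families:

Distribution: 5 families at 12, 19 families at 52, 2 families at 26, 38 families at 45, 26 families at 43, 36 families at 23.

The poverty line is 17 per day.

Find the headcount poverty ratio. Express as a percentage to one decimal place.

5 of the 126 families have income below 17.
H = 5/126 = 4.0%.

4.0%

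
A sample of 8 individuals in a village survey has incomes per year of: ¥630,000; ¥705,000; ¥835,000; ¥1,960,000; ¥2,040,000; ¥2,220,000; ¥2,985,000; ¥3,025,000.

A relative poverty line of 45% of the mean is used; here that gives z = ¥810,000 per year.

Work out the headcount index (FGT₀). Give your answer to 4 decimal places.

0.2500

2 of the 8 individuals have income below ¥810,000.
H = 2/8 = 0.2500.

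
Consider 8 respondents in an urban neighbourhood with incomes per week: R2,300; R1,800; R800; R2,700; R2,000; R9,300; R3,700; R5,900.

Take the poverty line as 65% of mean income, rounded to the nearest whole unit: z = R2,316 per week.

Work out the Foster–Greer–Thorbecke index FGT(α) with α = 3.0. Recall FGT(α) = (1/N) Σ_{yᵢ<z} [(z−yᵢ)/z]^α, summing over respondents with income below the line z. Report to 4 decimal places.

0.0368

Below z: R800, R1,800, R2,000, R2,300 (q = 4 of N = 8).
Shortfall ratios: (2316−800)/2316 = 0.6546; (2316−1800)/2316 = 0.2228; (2316−2000)/2316 = 0.1364; (2316−2300)/2316 = 0.0069.
Raised to α = 3.0: 0.28047; 0.01106; 0.00254; 0.00000.
Sum = 0.294067; FGT(3.0) = 0.294067 / 8 = 0.0368.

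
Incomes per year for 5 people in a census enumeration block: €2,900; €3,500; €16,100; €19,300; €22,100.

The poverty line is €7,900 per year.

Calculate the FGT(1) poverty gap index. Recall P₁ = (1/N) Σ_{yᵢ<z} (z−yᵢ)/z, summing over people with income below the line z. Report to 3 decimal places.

Below the line: €2,900, €3,500 (q = 2 of N = 5).
Gap ratios (z−y)/z: (7900−2900)/7900 = 0.6329; (7900−3500)/7900 = 0.5570.
Σ = 1.189873. Dividing by the full population N = 5 gives P₁ = 0.238.

0.238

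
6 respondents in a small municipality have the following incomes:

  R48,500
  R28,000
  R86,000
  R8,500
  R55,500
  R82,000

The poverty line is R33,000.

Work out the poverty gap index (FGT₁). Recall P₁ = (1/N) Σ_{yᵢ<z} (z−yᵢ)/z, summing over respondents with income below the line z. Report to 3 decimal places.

0.149

Incomes under z: R8,500, R28,000 (q = 2 of N = 6).
Gap ratios (z−y)/z: (33000−8500)/33000 = 0.7424; (33000−28000)/33000 = 0.1515.
Sum of shortfalls = 0.893939; P₁ averages over all N: 0.893939 / 6 = 0.149.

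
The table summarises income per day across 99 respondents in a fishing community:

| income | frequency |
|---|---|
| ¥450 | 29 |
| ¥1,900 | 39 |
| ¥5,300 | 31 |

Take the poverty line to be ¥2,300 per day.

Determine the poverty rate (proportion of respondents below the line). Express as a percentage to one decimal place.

68.7%

68 of the 99 respondents have income below ¥2,300.
H = 68/99 = 68.7%.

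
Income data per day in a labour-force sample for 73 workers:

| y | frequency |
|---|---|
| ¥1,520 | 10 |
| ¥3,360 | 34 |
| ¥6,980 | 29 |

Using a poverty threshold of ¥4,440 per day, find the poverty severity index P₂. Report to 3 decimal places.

Incomes under z: 10×¥1,520, 34×¥3,360 (q = 44 of N = 73).
Normalized shortfalls: (4440−1520)/4440 = 0.6577 (×10); (4440−3360)/4440 = 0.2432 (×34).
Squared: 0.4325 (×10); 0.0592 (×34).
Sum = 6.336823; P₂ = 6.336823 / 73 = 0.087.

0.087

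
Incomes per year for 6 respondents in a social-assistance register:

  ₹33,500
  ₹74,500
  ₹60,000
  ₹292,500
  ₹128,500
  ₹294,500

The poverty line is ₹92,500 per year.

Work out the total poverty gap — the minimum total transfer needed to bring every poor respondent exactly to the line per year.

Poor units: ₹33,500, ₹60,000, ₹74,500 (q = 3 of N = 6).
Individual gaps: 92500−33500 = 59000; 92500−60000 = 32500; 92500−74500 = 18000.
Aggregate gap = ₹109,500.

₹109,500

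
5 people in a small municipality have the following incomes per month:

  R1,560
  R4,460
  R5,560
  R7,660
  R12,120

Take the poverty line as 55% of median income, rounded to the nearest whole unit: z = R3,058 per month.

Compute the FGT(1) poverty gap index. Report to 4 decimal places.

Incomes under z: R1,560 (q = 1 of N = 5).
Relative gaps: (3058−1560)/3058 = 0.4899.
Sum of shortfalls = 0.489863; P₁ averages over all N: 0.489863 / 5 = 0.0980.

0.0980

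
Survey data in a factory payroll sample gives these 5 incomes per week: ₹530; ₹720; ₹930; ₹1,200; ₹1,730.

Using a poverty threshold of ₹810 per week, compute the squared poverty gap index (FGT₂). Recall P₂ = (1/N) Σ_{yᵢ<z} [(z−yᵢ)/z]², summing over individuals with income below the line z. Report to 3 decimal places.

Incomes under z: ₹530, ₹720 (q = 2 of N = 5).
Gap ratios (z−y)/z: (810−530)/810 = 0.3457; (810−720)/810 = 0.1111.
Squared: 0.1195; 0.0123.
Sum = 0.131840; P₂ = 0.131840 / 5 = 0.026.

0.026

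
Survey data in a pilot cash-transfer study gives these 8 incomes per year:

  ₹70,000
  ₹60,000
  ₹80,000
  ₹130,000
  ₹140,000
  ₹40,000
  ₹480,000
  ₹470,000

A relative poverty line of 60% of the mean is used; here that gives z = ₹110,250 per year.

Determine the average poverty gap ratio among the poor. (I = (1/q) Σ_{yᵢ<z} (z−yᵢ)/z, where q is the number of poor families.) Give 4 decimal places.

0.4331

Below the line: ₹40,000, ₹60,000, ₹70,000, ₹80,000 (q = 4 of N = 8).
Relative gaps: 0.6372, 0.4558, 0.3651, 0.2744; sum = 1.732426.
The income-gap ratio divides by q (the poor only): 1.732426 / 4 = 0.4331.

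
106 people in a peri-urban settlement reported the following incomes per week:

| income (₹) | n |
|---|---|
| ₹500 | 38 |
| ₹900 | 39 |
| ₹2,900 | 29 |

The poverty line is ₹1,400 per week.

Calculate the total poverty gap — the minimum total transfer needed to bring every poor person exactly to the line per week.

₹53,700

Poor units: 38×₹500, 39×₹900 (q = 77 of N = 106).
Individual gaps: 38×(1400−500) = 34200; 39×(1400−900) = 19500.
Aggregate gap = ₹53,700.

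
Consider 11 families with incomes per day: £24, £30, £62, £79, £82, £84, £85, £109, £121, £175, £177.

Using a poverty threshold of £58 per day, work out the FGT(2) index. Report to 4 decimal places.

Below z: £24, £30 (q = 2 of N = 11).
Relative gaps: (58−24)/58 = 0.5862; (58−30)/58 = 0.4828.
Squared: 0.3436; 0.2331.
Sum = 0.576694; P₂ = 0.576694 / 11 = 0.0524.

0.0524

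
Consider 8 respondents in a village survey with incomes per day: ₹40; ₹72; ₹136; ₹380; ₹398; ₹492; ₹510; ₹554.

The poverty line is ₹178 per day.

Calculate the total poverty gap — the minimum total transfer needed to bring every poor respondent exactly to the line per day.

₹286

Incomes under z: ₹40, ₹72, ₹136 (q = 3 of N = 8).
Individual gaps: 178−40 = 138; 178−72 = 106; 178−136 = 42.
Aggregate gap = ₹286.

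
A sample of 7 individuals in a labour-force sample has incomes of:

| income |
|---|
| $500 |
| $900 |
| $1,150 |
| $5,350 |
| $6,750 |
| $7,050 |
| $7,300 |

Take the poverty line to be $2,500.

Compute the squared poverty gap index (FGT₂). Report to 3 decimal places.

Poor units: $500, $900, $1,150 (q = 3 of N = 7).
Relative gaps: (2500−500)/2500 = 0.8000; (2500−900)/2500 = 0.6400; (2500−1150)/2500 = 0.5400.
Squared: 0.6400; 0.4096; 0.2916.
Sum = 1.341200; P₂ = 1.341200 / 7 = 0.192.

0.192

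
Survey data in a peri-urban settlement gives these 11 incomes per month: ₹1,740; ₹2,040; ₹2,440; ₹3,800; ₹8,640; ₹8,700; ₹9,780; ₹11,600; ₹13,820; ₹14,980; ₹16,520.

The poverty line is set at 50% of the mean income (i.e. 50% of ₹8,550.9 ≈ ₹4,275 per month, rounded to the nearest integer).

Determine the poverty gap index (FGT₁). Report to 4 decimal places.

Incomes under z: ₹1,740, ₹2,040, ₹2,440, ₹3,800 (q = 4 of N = 11).
Shortfall ratios: (4275−1740)/4275 = 0.5930; (4275−2040)/4275 = 0.5228; (4275−2440)/4275 = 0.4292; (4275−3800)/4275 = 0.1111.
Sum of shortfalls = 1.656140; P₁ averages over all N: 1.656140 / 11 = 0.1506.

0.1506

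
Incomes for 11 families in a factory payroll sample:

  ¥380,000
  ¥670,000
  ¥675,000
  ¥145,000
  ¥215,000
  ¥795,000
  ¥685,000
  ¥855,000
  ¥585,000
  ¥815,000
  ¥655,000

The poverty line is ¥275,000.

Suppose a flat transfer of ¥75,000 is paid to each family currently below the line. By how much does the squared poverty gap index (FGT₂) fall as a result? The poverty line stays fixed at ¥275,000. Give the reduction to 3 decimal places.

0.021

Before: below the line — ¥145,000, ¥215,000; squared poverty gap index (FGT₂) = 0.02464.
After the ¥75,000 transfer: below the line — ¥220,000; squared poverty gap index (FGT₂) = 0.00364.
Reduction = 0.02464 − 0.00364 = 0.021.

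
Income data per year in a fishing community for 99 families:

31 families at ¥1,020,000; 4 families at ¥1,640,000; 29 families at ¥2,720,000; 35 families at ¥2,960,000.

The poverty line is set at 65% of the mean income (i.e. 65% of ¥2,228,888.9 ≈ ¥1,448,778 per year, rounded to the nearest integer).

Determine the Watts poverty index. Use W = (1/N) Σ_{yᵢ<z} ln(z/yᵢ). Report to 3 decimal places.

Incomes under z: 31×¥1,020,000 (q = 31 of N = 99).
Log shortfalls: ln(1448778/1020000) = 0.3509 (×31).
W = 10.878452 / 99 = 0.110.

0.110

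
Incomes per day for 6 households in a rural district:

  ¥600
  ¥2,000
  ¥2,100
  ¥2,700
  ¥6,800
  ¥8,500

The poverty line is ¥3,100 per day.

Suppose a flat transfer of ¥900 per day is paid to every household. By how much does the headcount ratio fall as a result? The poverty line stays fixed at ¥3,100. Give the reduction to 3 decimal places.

0.167

Before: below the line — ¥600, ¥2,000, ¥2,100, ¥2,700; headcount ratio = 0.66667.
After the ¥900 transfer: below the line — ¥1,500, ¥2,900, ¥3,000; headcount ratio = 0.50000.
Reduction = 0.66667 − 0.50000 = 0.167.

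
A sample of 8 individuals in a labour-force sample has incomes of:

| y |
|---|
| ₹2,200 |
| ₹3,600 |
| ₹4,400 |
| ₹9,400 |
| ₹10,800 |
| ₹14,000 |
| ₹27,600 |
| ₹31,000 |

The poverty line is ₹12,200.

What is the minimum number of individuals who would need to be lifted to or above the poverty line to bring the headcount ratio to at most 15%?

4

5 of the 8 individuals are poor, so H = 5/8 = 0.625.
A headcount ratio of at most 15% allows at most ⌊0.15 × 8⌋ = 1 poor individuals.
So at least 5 − 1 = 4 must be lifted.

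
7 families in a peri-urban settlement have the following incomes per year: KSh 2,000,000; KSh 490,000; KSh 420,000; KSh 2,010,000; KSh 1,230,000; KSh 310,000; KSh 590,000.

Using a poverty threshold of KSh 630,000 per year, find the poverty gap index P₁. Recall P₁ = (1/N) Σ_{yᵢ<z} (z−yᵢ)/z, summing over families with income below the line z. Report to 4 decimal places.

Below the line: KSh 310,000, KSh 420,000, KSh 490,000, KSh 590,000 (q = 4 of N = 7).
Normalized shortfalls: (630000−310000)/630000 = 0.5079; (630000−420000)/630000 = 0.3333; (630000−490000)/630000 = 0.2222; (630000−590000)/630000 = 0.0635.
Sum of shortfalls = 1.126984; P₁ averages over all N: 1.126984 / 7 = 0.1610.

0.1610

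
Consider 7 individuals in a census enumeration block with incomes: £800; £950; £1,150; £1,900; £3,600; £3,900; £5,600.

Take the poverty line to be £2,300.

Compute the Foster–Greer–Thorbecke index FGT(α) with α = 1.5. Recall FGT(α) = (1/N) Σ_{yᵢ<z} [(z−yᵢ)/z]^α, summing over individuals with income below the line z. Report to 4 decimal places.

Poor units: £800, £950, £1,150, £1,900 (q = 4 of N = 7).
Shortfall ratios: (2300−800)/2300 = 0.6522; (2300−950)/2300 = 0.5870; (2300−1150)/2300 = 0.5000; (2300−1900)/2300 = 0.1739.
Raised to α = 1.5: 0.52668; 0.44969; 0.35355; 0.07253.
Sum = 1.402444; FGT(1.5) = 1.402444 / 7 = 0.2003.

0.2003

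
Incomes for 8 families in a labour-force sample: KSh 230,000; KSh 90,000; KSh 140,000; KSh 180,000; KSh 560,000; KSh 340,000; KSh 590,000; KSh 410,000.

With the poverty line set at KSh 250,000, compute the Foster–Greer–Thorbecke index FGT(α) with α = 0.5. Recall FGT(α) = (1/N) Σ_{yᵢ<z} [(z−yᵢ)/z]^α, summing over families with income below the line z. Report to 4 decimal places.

Below z: KSh 90,000, KSh 140,000, KSh 180,000, KSh 230,000 (q = 4 of N = 8).
Shortfall ratios: (250000−90000)/250000 = 0.6400; (250000−140000)/250000 = 0.4400; (250000−180000)/250000 = 0.2800; (250000−230000)/250000 = 0.0800.
Raised to α = 0.5: 0.80000; 0.66332; 0.52915; 0.28284.
Sum = 2.275318; FGT(0.5) = 2.275318 / 8 = 0.2844.

0.2844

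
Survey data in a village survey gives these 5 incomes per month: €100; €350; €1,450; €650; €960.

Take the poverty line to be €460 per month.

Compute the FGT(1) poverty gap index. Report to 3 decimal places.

0.204

Below z: €100, €350 (q = 2 of N = 5).
Normalized shortfalls: (460−100)/460 = 0.7826; (460−350)/460 = 0.2391.
Sum of shortfalls = 1.021739; P₁ averages over all N: 1.021739 / 5 = 0.204.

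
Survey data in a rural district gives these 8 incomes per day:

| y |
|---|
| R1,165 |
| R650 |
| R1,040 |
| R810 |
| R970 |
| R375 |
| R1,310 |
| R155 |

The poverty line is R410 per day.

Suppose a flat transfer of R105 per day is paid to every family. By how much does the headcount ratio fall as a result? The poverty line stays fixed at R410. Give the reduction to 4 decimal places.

0.1250

Before: below the line — R155, R375; headcount ratio = 0.250000.
After the R105 transfer: below the line — R260; headcount ratio = 0.125000.
Reduction = 0.250000 − 0.125000 = 0.1250.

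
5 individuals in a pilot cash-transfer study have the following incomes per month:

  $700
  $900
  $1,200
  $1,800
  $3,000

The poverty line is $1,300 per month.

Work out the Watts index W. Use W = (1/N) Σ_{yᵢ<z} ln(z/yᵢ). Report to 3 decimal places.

0.213

Incomes under z: $700, $900, $1,200 (q = 3 of N = 5).
Log shortfalls: ln(1300/700) = 0.6190; ln(1300/900) = 0.3677; ln(1300/1200) = 0.0800.
W = 1.066807 / 5 = 0.213.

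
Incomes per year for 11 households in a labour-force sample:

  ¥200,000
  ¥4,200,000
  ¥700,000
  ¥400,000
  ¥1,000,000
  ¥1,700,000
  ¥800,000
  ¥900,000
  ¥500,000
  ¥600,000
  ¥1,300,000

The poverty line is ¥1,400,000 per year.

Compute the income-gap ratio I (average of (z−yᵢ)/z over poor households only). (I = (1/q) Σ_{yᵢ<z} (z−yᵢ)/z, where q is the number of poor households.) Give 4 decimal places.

Poor units: ¥200,000, ¥400,000, ¥500,000, ¥600,000, ¥700,000, ¥800,000, ¥900,000, ¥1,000,000, ¥1,300,000 (q = 9 of N = 11).
Shortfall ratios (z−y)/z: 0.8571, 0.7143, 0.6429, 0.5714, 0.5000, 0.4286, 0.3571, 0.2857, 0.0714; sum = 4.428571.
I averages over the q = 9 poor units only: 4.428571 / 9 = 0.4921.

0.4921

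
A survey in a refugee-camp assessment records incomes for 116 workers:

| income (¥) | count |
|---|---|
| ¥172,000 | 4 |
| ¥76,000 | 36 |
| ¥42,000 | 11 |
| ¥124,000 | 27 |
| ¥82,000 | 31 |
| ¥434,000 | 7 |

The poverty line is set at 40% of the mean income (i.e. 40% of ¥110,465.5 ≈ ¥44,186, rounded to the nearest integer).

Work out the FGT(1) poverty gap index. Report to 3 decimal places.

Below the line: 11×¥42,000 (q = 11 of N = 116).
Relative gaps: (44186−42000)/44186 = 0.0495 (×11).
Σ = 0.544200. Dividing by the full population N = 116 gives P₁ = 0.005.

0.005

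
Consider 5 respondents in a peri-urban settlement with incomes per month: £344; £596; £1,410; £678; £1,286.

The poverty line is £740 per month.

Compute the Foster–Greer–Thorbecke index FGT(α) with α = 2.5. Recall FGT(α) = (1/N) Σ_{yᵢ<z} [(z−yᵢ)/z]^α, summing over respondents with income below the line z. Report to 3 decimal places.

0.046

Poor units: £344, £596, £678 (q = 3 of N = 5).
Relative gaps: (740−344)/740 = 0.5351; (740−596)/740 = 0.1946; (740−678)/740 = 0.0838.
Raised to α = 2.5: 0.20949; 0.01670; 0.00203.
Sum = 0.228224; FGT(2.5) = 0.228224 / 5 = 0.046.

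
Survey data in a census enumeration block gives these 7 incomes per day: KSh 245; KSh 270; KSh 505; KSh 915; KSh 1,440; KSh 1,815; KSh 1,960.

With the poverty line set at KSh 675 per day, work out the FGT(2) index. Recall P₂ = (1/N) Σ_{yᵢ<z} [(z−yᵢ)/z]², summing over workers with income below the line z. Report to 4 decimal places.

Poor units: KSh 245, KSh 270, KSh 505 (q = 3 of N = 7).
Shortfall ratios: (675−245)/675 = 0.6370; (675−270)/675 = 0.6000; (675−505)/675 = 0.2519.
Squared: 0.4058; 0.3600; 0.0634.
Sum = 0.829246; P₂ = 0.829246 / 7 = 0.1185.

0.1185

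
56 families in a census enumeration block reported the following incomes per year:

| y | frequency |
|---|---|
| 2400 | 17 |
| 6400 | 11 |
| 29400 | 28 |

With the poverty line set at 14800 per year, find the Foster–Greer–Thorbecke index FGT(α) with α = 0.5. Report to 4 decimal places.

Below the line: 17×2400, 11×6400 (q = 28 of N = 56).
Shortfall ratios: (14800−2400)/14800 = 0.8378 (×17); (14800−6400)/14800 = 0.5676 (×11).
Raised to α = 0.5: 0.91533 (×17); 0.75337 (×11).
Sum = 23.847771; FGT(0.5) = 23.847771 / 56 = 0.4259.

0.4259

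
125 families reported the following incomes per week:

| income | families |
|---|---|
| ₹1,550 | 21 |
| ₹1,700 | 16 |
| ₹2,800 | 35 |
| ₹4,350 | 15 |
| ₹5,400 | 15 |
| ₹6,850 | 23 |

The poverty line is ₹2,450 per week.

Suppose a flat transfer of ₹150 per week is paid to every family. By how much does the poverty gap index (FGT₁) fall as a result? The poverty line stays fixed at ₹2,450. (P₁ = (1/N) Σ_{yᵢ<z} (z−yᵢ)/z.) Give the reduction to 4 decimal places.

0.0181

Before: below the line — 21×₹1,550, 16×₹1,700; poverty gap index (FGT₁) = 0.100898.
After the ₹150 transfer: below the line — 21×₹1,700, 16×₹1,850; poverty gap index (FGT₁) = 0.082776.
Reduction = 0.100898 − 0.082776 = 0.0181.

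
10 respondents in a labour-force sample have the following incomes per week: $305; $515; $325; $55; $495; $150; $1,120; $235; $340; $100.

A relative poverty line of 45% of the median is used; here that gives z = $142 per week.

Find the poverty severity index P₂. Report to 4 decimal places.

Poor units: $55, $100 (q = 2 of N = 10).
Shortfall ratios: (142−55)/142 = 0.6127; (142−100)/142 = 0.2958.
Squared: 0.3754; 0.0875.
Sum = 0.462855; P₂ = 0.462855 / 10 = 0.0463.

0.0463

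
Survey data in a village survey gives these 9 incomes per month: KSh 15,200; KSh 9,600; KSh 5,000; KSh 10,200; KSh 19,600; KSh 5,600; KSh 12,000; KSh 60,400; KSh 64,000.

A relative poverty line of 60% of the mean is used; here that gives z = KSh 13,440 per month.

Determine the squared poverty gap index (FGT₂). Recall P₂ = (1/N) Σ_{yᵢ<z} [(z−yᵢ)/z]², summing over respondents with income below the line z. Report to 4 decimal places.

Poor units: KSh 5,000, KSh 5,600, KSh 9,600, KSh 10,200, KSh 12,000 (q = 5 of N = 9).
Gap ratios (z−y)/z: (13440−5000)/13440 = 0.6280; (13440−5600)/13440 = 0.5833; (13440−9600)/13440 = 0.2857; (13440−10200)/13440 = 0.2411; (13440−12000)/13440 = 0.1071.
Squared: 0.3944; 0.3403; 0.0816; 0.0581; 0.0115.
Sum = 0.885860; P₂ = 0.885860 / 9 = 0.0984.

0.0984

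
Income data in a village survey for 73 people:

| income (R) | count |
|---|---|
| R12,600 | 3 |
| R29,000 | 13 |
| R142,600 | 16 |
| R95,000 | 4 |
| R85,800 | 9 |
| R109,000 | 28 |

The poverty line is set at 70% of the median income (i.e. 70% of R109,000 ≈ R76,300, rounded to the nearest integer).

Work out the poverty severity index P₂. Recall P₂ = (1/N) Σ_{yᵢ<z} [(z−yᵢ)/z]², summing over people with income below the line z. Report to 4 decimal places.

0.0971

Incomes under z: 3×R12,600, 13×R29,000 (q = 16 of N = 73).
Gap ratios (z−y)/z: (76300−12600)/76300 = 0.8349 (×3); (76300−29000)/76300 = 0.6199 (×13).
Squared: 0.6970 (×3); 0.3843 (×13).
Sum = 7.086918; P₂ = 7.086918 / 73 = 0.0971.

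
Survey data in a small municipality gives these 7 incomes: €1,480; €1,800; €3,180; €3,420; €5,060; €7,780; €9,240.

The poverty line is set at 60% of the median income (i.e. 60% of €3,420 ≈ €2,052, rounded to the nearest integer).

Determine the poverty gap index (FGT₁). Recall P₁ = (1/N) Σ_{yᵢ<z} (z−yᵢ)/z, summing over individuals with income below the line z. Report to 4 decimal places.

0.0574

Below z: €1,480, €1,800 (q = 2 of N = 7).
Shortfall ratios: (2052−1480)/2052 = 0.2788; (2052−1800)/2052 = 0.1228.
Sum of shortfalls = 0.401559; P₁ averages over all N: 0.401559 / 7 = 0.0574.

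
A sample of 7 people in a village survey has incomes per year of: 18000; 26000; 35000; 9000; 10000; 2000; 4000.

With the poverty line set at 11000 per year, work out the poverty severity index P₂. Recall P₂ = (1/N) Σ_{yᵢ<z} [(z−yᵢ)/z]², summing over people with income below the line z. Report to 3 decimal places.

Incomes under z: 2000, 4000, 9000, 10000 (q = 4 of N = 7).
Gap ratios (z−y)/z: (11000−2000)/11000 = 0.8182; (11000−4000)/11000 = 0.6364; (11000−9000)/11000 = 0.1818; (11000−10000)/11000 = 0.0909.
Squared: 0.6694; 0.4050; 0.0331; 0.0083.
Sum = 1.115702; P₂ = 1.115702 / 7 = 0.159.

0.159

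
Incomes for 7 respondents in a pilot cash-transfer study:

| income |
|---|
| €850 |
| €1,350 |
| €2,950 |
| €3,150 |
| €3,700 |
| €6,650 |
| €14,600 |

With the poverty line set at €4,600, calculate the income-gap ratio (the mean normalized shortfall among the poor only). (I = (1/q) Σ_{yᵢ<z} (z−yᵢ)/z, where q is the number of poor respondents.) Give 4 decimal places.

0.4783

Below the line: €850, €1,350, €2,950, €3,150, €3,700 (q = 5 of N = 7).
Shortfall ratios (z−y)/z: 0.8152, 0.7065, 0.3587, 0.3152, 0.1957; sum = 2.391304.
I averages over the q = 5 poor units only: 2.391304 / 5 = 0.4783.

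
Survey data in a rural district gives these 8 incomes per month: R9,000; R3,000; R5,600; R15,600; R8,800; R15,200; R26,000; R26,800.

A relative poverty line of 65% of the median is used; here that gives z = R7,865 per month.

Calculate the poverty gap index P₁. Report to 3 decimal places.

Below z: R3,000, R5,600 (q = 2 of N = 8).
Gap ratios (z−y)/z: (7865−3000)/7865 = 0.6186; (7865−5600)/7865 = 0.2880.
Σ = 0.906548. Dividing by the full population N = 8 gives P₁ = 0.113.

0.113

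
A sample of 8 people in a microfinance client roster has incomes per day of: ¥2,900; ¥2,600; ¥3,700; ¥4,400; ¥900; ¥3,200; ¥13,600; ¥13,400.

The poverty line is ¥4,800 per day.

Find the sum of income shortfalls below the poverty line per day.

¥11,100

Below z: ¥900, ¥2,600, ¥2,900, ¥3,200, ¥3,700, ¥4,400 (q = 6 of N = 8).
Individual gaps: 4800−900 = 3900; 4800−2600 = 2200; 4800−2900 = 1900; 4800−3200 = 1600; 4800−3700 = 1100; 4800−4400 = 400.
Aggregate gap = ¥11,100.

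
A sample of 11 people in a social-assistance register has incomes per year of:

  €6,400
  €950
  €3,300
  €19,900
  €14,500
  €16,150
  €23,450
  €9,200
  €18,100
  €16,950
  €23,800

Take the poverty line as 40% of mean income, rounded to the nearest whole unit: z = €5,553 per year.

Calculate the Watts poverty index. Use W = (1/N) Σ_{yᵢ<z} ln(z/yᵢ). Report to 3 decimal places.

Poor units: €950, €3,300 (q = 2 of N = 11).
Log gaps: ln(5553/950) = 1.7656; ln(5553/3300) = 0.5204.
W = 2.286047 / 11 = 0.208.

0.208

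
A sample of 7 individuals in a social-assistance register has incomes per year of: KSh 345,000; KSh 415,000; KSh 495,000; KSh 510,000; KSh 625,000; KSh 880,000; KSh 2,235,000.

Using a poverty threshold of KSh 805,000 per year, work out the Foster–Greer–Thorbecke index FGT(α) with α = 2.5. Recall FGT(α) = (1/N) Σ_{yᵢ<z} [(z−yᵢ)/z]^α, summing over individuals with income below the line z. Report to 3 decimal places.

0.087

Below the line: KSh 345,000, KSh 415,000, KSh 495,000, KSh 510,000, KSh 625,000 (q = 5 of N = 7).
Normalized shortfalls: (805000−345000)/805000 = 0.5714; (805000−415000)/805000 = 0.4845; (805000−495000)/805000 = 0.3851; (805000−510000)/805000 = 0.3665; (805000−625000)/805000 = 0.2236.
Raised to α = 2.5: 0.24683; 0.16337; 0.09203; 0.08130; 0.02364.
Sum = 0.607168; FGT(2.5) = 0.607168 / 7 = 0.087.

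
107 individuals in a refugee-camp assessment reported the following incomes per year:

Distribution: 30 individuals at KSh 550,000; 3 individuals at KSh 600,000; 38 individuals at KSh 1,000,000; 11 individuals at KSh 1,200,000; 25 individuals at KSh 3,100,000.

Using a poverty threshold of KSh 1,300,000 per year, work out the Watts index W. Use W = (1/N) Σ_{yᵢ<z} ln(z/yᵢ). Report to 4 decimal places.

0.3643

Below the line: 30×KSh 550,000, 3×KSh 600,000, 38×KSh 1,000,000, 11×KSh 1,200,000 (q = 82 of N = 107).
ln(z/y) terms: ln(1300000/550000) = 0.8602 (×30); ln(1300000/600000) = 0.7732 (×3); ln(1300000/1000000) = 0.2624 (×38); ln(1300000/1200000) = 0.0800 (×11).
W = 38.975919 / 107 = 0.3643.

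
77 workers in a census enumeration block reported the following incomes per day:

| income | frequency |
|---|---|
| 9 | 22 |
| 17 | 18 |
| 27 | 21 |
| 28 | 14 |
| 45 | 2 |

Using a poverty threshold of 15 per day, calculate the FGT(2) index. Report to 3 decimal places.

Poor units: 22×9 (q = 22 of N = 77).
Normalized shortfalls: (15−9)/15 = 0.4000 (×22).
Squared: 0.1600 (×22).
Sum = 3.520000; P₂ = 3.520000 / 77 = 0.046.

0.046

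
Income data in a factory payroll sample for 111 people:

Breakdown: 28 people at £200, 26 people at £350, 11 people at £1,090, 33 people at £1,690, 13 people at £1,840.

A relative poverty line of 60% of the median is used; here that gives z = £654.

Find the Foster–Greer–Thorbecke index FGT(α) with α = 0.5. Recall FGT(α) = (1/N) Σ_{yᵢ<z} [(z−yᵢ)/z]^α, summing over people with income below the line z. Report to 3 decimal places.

Incomes under z: 28×£200, 26×£350 (q = 54 of N = 111).
Gap ratios (z−y)/z: (654−200)/654 = 0.6942 (×28); (654−350)/654 = 0.4648 (×26).
Raised to α = 0.5: 0.83318 (×28); 0.68179 (×26).
Sum = 41.055481; FGT(0.5) = 41.055481 / 111 = 0.370.

0.370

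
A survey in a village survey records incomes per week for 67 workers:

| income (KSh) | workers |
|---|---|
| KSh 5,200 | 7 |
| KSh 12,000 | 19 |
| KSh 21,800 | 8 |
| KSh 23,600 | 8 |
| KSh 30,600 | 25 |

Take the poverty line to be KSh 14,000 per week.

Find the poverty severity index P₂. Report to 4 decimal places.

0.0471

Below the line: 7×KSh 5,200, 19×KSh 12,000 (q = 26 of N = 67).
Shortfall ratios: (14000−5200)/14000 = 0.6286 (×7); (14000−12000)/14000 = 0.1429 (×19).
Squared: 0.3951 (×7); 0.0204 (×19).
Sum = 3.153469; P₂ = 3.153469 / 67 = 0.0471.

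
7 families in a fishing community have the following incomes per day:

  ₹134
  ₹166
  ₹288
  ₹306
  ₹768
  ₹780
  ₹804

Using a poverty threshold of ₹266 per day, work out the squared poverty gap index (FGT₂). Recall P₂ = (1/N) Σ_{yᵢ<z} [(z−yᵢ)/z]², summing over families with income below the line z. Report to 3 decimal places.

0.055

Below z: ₹134, ₹166 (q = 2 of N = 7).
Relative gaps: (266−134)/266 = 0.4962; (266−166)/266 = 0.3759.
Squared: 0.2463; 0.1413.
Sum = 0.387586; P₂ = 0.387586 / 7 = 0.055.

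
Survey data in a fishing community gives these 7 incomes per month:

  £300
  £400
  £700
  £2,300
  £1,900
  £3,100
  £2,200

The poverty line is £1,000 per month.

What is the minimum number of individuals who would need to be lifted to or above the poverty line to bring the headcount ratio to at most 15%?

Currently q = 3 of N = 7 are below the line (H = 0.429).
A headcount ratio of at most 15% allows at most ⌊0.15 × 7⌋ = 1 poor individuals.
So at least 3 − 1 = 2 must be lifted.

2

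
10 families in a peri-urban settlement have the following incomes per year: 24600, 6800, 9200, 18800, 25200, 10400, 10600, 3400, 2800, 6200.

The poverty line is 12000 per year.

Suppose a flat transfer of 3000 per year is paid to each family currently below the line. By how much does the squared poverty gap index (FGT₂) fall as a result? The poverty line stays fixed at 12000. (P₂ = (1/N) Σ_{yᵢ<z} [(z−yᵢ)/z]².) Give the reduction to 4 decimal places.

0.1036

Before: below the line — 2800, 3400, 6200, 6800, 9200, 10400, 10600; squared poverty gap index (FGT₂) = 0.160861.
After the 3000 transfer: below the line — 5800, 6400, 9200, 9800; squared poverty gap index (FGT₂) = 0.057278.
Reduction = 0.160861 − 0.057278 = 0.1036.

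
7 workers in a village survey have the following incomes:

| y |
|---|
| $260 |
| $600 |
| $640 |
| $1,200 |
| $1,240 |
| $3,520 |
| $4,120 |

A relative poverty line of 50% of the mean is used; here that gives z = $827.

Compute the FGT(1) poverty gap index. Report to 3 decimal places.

Below the line: $260, $600, $640 (q = 3 of N = 7).
Shortfall ratios: (827−260)/827 = 0.6856; (827−600)/827 = 0.2745; (827−640)/827 = 0.2261.
Σ = 1.186215. Dividing by the full population N = 7 gives P₁ = 0.169.

0.169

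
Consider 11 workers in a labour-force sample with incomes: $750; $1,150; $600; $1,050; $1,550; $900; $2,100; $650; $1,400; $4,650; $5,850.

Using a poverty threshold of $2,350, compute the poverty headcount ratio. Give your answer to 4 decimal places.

9 of the 11 workers have income below $2,350.
H = 9/11 = 0.8182.

0.8182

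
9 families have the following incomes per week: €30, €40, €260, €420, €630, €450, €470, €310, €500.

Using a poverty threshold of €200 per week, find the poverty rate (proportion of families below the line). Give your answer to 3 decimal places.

2 of the 9 families have income below €200.
H = 2/9 = 0.222.

0.222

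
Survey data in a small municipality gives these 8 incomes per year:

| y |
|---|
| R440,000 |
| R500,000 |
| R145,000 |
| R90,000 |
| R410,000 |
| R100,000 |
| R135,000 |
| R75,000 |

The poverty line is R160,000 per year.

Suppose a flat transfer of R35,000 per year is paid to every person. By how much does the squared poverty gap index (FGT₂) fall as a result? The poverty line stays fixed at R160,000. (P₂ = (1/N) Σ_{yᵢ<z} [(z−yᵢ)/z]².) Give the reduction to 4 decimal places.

0.0597

Before: below the line — R75,000, R90,000, R100,000, R135,000, R145,000; squared poverty gap index (FGT₂) = 0.080933.
After the R35,000 transfer: below the line — R110,000, R125,000, R135,000; squared poverty gap index (FGT₂) = 0.021240.
Reduction = 0.080933 − 0.021240 = 0.0597.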